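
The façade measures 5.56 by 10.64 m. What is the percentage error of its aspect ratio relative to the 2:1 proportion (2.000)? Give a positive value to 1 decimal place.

Ratio = 10.64 / 5.56 ≈ 1.9137.
Ideal 2:1 = 2.0000. |1.9137 − 2.0000| / 2.0000 ≈ 4.32% → 4.3%.

4.3%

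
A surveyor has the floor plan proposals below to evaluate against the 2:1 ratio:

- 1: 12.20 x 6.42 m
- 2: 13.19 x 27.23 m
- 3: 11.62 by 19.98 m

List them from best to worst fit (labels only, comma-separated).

2, 1, 3

Ratios: 1 = 12.20 / 6.42 ≈ 1.900; 2 = 27.23 / 13.19 ≈ 2.064; 3 = 19.98 / 11.62 ≈ 1.719.
|Δ from 2.000|: 1 0.100; 2 0.064; 3 0.281.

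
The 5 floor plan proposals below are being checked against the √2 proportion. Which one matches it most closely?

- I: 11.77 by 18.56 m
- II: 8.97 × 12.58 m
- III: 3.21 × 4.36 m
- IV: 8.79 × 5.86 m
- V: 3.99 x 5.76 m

Target root-2 ≈ 1.414.
I: 1.577 (Δ0.163)  II: 1.402 (Δ0.012)  III: 1.358 (Δ0.056)  IV: 1.500 (Δ0.086)  V: 1.444 (Δ0.030)

II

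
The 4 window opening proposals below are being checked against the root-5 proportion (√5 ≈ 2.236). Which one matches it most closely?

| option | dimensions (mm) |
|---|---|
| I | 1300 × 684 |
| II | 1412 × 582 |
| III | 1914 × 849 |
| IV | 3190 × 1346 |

Target root-5 ≈ 2.236.
I: 1.901 (Δ0.335)  II: 2.426 (Δ0.190)  III: 2.254 (Δ0.018)  IV: 2.370 (Δ0.134)

III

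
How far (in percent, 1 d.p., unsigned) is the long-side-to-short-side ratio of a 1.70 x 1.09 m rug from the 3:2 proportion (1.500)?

4.0%

Ratio = 1.70 / 1.09 ≈ 1.5596.
Ideal 3:2 = 1.5000. |1.5596 − 1.5000| / 1.5000 ≈ 3.97% → 4.0%.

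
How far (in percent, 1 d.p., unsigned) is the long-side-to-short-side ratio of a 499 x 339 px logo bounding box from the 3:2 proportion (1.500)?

1.9%

Ratio = 499 / 339 ≈ 1.4720.
Ideal 3:2 = 1.5000. |1.4720 − 1.5000| / 1.5000 ≈ 1.87% → 1.9%.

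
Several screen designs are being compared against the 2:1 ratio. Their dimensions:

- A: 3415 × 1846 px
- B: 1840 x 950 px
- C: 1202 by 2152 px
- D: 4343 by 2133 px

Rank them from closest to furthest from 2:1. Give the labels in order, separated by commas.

Ratios: A = 3415 / 1846 ≈ 1.850; B = 1840 / 950 ≈ 1.937; C = 2152 / 1202 ≈ 1.790; D = 4343 / 2133 ≈ 2.036.
|Δ from 2.000|: A 0.150; B 0.063; C 0.210; D 0.036.

D, B, A, C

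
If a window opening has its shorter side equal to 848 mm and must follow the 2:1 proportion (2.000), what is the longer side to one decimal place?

2:1 = 2.00000.
Longer side = 848 × 2.00000 ≈ 1696.000 → 1696.0 mm.

1696.0 mm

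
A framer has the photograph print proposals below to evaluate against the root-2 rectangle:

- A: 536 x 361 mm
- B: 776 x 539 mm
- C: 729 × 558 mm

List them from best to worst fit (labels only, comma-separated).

A: 536/361 ≈ 1.485 → |1.485 − 1.414| = 0.071
B: 776/539 ≈ 1.440 → |1.440 − 1.414| = 0.026
C: 729/558 ≈ 1.306 → |1.306 − 1.414| = 0.108

B, A, C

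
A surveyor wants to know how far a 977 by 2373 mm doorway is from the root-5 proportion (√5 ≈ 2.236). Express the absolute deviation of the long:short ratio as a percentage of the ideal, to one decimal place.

8.6%

Ratio = 2373 / 977 ≈ 2.4289.
Ideal root-5 ≈ 2.2361. |2.4289 − 2.2361| / 2.2361 ≈ 8.62% → 8.6%.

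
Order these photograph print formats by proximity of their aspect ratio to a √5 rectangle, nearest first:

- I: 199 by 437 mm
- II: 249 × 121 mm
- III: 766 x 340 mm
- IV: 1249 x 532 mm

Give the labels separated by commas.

III, I, IV, II

Ratios: I = 437 / 199 ≈ 2.196; II = 249 / 121 ≈ 2.058; III = 766 / 340 ≈ 2.253; IV = 1249 / 532 ≈ 2.348.
|Δ from 2.236|: I 0.040; II 0.178; III 0.017; IV 0.112.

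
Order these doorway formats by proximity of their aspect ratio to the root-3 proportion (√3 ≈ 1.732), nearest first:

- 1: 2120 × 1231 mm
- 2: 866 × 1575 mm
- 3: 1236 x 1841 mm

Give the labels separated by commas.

Ratios: 1 = 2120 / 1231 ≈ 1.722; 2 = 1575 / 866 ≈ 1.819; 3 = 1841 / 1236 ≈ 1.489.
|Δ from 1.732|: 1 0.010; 2 0.087; 3 0.243.

1, 2, 3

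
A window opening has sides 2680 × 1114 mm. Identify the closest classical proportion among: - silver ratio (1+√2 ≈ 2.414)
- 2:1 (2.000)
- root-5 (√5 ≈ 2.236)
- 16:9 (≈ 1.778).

silver ratio

2680/1114 ≈ 2.406. Nearest candidates are silver ratio (2.414, off by 0.008) and root-5 (2.236, off by 0.170).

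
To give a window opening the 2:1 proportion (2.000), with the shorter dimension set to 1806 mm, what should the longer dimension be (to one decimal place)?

3612.0 mm

2:1 = 2.00000.
Longer side = 1806 × 2.00000 ≈ 3612.000 → 3612.0 mm.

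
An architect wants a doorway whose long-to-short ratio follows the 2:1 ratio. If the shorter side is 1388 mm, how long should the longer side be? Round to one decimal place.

2776.0 mm

2:1 = 2.00000.
Longer side = 1388 × 2.00000 ≈ 2776.000 → 2776.0 mm.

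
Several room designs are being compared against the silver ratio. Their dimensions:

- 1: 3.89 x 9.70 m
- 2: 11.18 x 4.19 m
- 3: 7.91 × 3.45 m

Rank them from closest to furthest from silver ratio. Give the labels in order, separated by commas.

1: 9.70/3.89 ≈ 2.494 → |2.494 − 2.414| = 0.080
2: 11.18/4.19 ≈ 2.668 → |2.668 − 2.414| = 0.254
3: 7.91/3.45 ≈ 2.293 → |2.293 − 2.414| = 0.121

1, 3, 2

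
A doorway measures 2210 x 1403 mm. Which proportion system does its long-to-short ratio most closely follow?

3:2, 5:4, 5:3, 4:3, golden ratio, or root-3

Ratio = 2210 / 1403 ≈ 1.575.
Distances: 3:2 1.500 (Δ 0.075); 5:4 1.250 (Δ 0.325); 5:3 1.667 (Δ 0.092); 4:3 1.333 (Δ 0.242); golden ratio 1.618 (Δ 0.043); root-3 1.732 (Δ 0.157).

golden ratio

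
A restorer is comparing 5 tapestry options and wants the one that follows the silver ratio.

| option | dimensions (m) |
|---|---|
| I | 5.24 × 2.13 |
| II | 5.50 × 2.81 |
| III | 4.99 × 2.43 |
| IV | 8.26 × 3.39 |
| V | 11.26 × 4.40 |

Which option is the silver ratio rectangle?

Ratios (long/short): I ≈ 2.460; II ≈ 1.957; III ≈ 2.053; IV ≈ 2.437; V ≈ 2.559.
silver ratio ≈ 2.414; option IV is nearest (Δ 0.023).

IV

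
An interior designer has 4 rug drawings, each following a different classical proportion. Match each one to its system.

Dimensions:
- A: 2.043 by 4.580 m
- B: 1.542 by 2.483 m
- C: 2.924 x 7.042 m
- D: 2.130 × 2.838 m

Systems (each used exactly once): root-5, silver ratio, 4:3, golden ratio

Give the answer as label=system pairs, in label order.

A=root-5, B=golden ratio, C=silver ratio, D=4:3

Ratios: A ≈ 2.242; B ≈ 1.610; C ≈ 2.408; D ≈ 1.332.
Targets: root-5 ≈ 2.236; silver ratio ≈ 2.414; 4:3 ≈ 1.333; golden ratio ≈ 1.618.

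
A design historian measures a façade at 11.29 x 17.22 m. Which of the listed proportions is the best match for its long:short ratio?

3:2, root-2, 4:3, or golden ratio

17.22/11.29 ≈ 1.525. Nearest candidates are 3:2 (1.500, off by 0.025) and golden ratio (1.618, off by 0.093).

3:2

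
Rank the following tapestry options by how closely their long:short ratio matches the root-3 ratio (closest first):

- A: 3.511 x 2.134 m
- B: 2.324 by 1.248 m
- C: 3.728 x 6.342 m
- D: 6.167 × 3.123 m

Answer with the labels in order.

Ratios: A = 3.511 / 2.134 ≈ 1.645; B = 2.324 / 1.248 ≈ 1.862; C = 6.342 / 3.728 ≈ 1.701; D = 6.167 / 3.123 ≈ 1.975.
|Δ from 1.732|: A 0.087; B 0.130; C 0.031; D 0.243.

C, A, B, D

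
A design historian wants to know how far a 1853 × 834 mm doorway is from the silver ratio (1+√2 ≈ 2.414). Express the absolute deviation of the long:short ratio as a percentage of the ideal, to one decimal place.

Ratio = 1853 / 834 ≈ 2.2218.
Ideal silver ratio ≈ 2.4142. |2.2218 − 2.4142| / 2.4142 ≈ 7.97% → 8.0%.

8.0%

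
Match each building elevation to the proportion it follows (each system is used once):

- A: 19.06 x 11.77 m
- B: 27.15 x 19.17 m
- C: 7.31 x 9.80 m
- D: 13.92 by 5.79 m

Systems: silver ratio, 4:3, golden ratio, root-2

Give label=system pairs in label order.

A=golden ratio, B=root-2, C=4:3, D=silver ratio

A = 19.06/11.77 ≈ 1.619 → golden ratio (1.618)
B = 27.15/19.17 ≈ 1.416 → root-2 (1.414)
C = 9.80/7.31 ≈ 1.341 → 4:3 (1.333)
D = 13.92/5.79 ≈ 2.404 → silver ratio (2.414)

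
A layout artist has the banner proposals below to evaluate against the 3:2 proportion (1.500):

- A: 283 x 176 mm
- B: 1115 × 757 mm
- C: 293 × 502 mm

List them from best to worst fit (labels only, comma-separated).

B, A, C

Ratios: A = 283 / 176 ≈ 1.608; B = 1115 / 757 ≈ 1.473; C = 502 / 293 ≈ 1.713.
|Δ from 1.500|: A 0.108; B 0.027; C 0.213.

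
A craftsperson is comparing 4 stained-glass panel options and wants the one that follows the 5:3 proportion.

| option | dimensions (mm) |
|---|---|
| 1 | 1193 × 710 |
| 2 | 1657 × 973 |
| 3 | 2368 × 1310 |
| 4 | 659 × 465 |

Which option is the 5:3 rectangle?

Target 5:3 ≈ 1.667.
1: 1.680 (Δ0.013)  2: 1.703 (Δ0.036)  3: 1.808 (Δ0.141)  4: 1.417 (Δ0.250)

1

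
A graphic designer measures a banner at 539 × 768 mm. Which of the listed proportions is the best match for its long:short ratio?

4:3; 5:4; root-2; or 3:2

root-2

Ratio = 768 / 539 ≈ 1.425.
Distances: 4:3 1.333 (Δ 0.092); 5:4 1.250 (Δ 0.175); root-2 1.414 (Δ 0.011); 3:2 1.500 (Δ 0.075).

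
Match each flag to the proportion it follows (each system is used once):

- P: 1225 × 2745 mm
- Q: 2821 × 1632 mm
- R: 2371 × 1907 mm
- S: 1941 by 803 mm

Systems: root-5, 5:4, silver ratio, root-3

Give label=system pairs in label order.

P=root-5, Q=root-3, R=5:4, S=silver ratio

P = 2745/1225 ≈ 2.241 → root-5 (2.236)
Q = 2821/1632 ≈ 1.729 → root-3 (1.732)
R = 2371/1907 ≈ 1.243 → 5:4 (1.250)
S = 1941/803 ≈ 2.417 → silver ratio (2.414)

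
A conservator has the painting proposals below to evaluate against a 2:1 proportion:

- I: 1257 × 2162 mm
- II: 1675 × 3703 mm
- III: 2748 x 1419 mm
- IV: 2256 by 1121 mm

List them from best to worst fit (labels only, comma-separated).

IV, III, II, I

I: 2162/1257 ≈ 1.720 → |1.720 − 2.000| = 0.280
II: 3703/1675 ≈ 2.211 → |2.211 − 2.000| = 0.211
III: 2748/1419 ≈ 1.937 → |1.937 − 2.000| = 0.063
IV: 2256/1121 ≈ 2.012 → |2.012 − 2.000| = 0.012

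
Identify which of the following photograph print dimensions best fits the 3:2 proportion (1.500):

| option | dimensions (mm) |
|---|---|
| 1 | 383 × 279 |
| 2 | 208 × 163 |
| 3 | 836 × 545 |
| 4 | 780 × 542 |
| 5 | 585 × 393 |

5

Target 3:2 ≈ 1.500.
1: 1.373 (Δ0.127)  2: 1.276 (Δ0.224)  3: 1.534 (Δ0.034)  4: 1.439 (Δ0.061)  5: 1.489 (Δ0.011)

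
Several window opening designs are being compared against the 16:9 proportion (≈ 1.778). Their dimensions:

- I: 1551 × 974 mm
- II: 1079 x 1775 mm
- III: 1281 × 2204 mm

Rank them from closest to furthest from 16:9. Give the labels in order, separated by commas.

III, II, I

I: 1551/974 ≈ 1.592 → |1.592 − 1.778| = 0.186
II: 1775/1079 ≈ 1.645 → |1.645 − 1.778| = 0.133
III: 2204/1281 ≈ 1.721 → |1.721 − 1.778| = 0.057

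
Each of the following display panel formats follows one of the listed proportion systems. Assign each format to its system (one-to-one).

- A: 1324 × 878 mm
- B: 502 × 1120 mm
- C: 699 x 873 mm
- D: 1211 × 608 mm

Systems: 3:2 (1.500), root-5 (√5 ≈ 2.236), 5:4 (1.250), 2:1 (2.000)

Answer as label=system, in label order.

A=3:2, B=root-5, C=5:4, D=2:1

A = 1324/878 ≈ 1.508 → 3:2 (1.500)
B = 1120/502 ≈ 2.231 → root-5 (2.236)
C = 873/699 ≈ 1.249 → 5:4 (1.250)
D = 1211/608 ≈ 1.992 → 2:1 (2.000)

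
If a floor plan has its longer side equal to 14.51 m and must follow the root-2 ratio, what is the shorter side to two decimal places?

10.26 m

root-2 ≈ 1.41421.
Shorter side = 14.51 ÷ 1.41421 ≈ 10.2601 → 10.26 m.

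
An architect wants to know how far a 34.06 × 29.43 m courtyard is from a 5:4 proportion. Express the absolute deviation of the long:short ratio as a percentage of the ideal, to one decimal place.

Ratio = 34.06 / 29.43 ≈ 1.1573.
Ideal 5:4 = 1.2500. |1.1573 − 1.2500| / 1.2500 ≈ 7.42% → 7.4%.

7.4%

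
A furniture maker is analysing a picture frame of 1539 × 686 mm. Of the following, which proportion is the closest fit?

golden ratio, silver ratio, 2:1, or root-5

root-5

1539/686 ≈ 2.243. Nearest candidates are root-5 (2.236, off by 0.007) and silver ratio (2.414, off by 0.171).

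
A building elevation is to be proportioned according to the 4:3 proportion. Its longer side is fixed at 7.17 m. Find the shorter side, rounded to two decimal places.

5.38 m

4:3 ≈ 1.33333.
Shorter side = 7.17 ÷ 1.33333 ≈ 5.3775 → 5.38 m.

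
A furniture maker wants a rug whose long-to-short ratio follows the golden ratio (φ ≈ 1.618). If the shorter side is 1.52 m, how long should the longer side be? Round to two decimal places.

golden ratio ≈ 1.61803.
Longer side = 1.52 × 1.61803 ≈ 2.4594 → 2.46 m.

2.46 m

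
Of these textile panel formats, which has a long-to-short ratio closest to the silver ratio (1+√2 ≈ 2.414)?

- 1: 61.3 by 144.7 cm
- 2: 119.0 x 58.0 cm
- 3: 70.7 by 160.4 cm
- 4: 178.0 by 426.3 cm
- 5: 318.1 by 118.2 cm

Ratios (long/short): 1 ≈ 2.361; 2 ≈ 2.052; 3 ≈ 2.269; 4 ≈ 2.395; 5 ≈ 2.691.
silver ratio ≈ 2.414; option 4 is nearest (Δ 0.019).

4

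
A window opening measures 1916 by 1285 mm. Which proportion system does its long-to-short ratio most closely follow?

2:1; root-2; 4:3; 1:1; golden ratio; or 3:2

1916/1285 ≈ 1.491. Nearest candidates are 3:2 (1.500, off by 0.009) and root-2 (1.414, off by 0.077).

3:2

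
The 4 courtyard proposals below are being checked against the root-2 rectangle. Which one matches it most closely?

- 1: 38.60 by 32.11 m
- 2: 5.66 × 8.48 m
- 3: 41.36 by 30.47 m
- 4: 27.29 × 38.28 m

4

Target root-2 ≈ 1.414.
1: 1.202 (Δ0.212)  2: 1.498 (Δ0.084)  3: 1.357 (Δ0.057)  4: 1.403 (Δ0.011)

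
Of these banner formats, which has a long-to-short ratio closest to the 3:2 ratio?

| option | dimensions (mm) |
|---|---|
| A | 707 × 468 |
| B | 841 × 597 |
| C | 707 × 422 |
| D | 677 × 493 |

A

Target 3:2 ≈ 1.500.
A: 1.511 (Δ0.011)  B: 1.409 (Δ0.091)  C: 1.675 (Δ0.175)  D: 1.373 (Δ0.127)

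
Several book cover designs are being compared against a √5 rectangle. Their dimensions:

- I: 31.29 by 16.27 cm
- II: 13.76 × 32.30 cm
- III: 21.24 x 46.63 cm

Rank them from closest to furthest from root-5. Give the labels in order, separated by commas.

I: 31.29/16.27 ≈ 1.923 → |1.923 − 2.236| = 0.313
II: 32.30/13.76 ≈ 2.347 → |2.347 − 2.236| = 0.111
III: 46.63/21.24 ≈ 2.195 → |2.195 − 2.236| = 0.041

III, II, I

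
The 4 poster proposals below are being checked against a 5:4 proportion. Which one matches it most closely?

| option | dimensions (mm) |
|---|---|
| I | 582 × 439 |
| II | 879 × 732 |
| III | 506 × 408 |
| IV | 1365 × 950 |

Ratios (long/short): I ≈ 1.326; II ≈ 1.201; III ≈ 1.240; IV ≈ 1.437.
5:4 ≈ 1.250; option III is nearest (Δ 0.010).

III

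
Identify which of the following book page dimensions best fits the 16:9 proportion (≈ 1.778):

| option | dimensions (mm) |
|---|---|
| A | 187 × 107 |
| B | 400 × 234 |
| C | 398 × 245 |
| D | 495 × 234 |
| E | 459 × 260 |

E

Ratios (long/short): A ≈ 1.748; B ≈ 1.709; C ≈ 1.624; D ≈ 2.115; E ≈ 1.765.
16:9 ≈ 1.778; option E is nearest (Δ 0.013).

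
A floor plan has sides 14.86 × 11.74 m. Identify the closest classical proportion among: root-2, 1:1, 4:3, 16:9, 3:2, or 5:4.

5:4

Ratio = 14.86 / 11.74 ≈ 1.266.
Distances: root-2 1.414 (Δ 0.148); 1:1 1.000 (Δ 0.266); 4:3 1.333 (Δ 0.067); 16:9 1.778 (Δ 0.512); 3:2 1.500 (Δ 0.234); 5:4 1.250 (Δ 0.016).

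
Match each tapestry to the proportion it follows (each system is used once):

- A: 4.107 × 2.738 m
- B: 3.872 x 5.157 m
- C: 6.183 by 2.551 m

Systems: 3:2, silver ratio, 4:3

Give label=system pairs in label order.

A = 4.107/2.738 ≈ 1.500 → 3:2 (1.500)
B = 5.157/3.872 ≈ 1.332 → 4:3 (1.333)
C = 6.183/2.551 ≈ 2.424 → silver ratio (2.414)

A=3:2, B=4:3, C=silver ratio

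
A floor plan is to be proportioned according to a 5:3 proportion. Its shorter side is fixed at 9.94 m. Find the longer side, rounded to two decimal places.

16.57 m

5:3 ≈ 1.66667.
Longer side = 9.94 × 1.66667 ≈ 16.5667 → 16.57 m.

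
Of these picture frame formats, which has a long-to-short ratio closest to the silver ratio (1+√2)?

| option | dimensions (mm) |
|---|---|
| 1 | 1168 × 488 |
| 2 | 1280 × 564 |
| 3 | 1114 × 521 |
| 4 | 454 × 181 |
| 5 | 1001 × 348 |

Ratios (long/short): 1 ≈ 2.393; 2 ≈ 2.270; 3 ≈ 2.138; 4 ≈ 2.508; 5 ≈ 2.876.
silver ratio ≈ 2.414; option 1 is nearest (Δ 0.021).

1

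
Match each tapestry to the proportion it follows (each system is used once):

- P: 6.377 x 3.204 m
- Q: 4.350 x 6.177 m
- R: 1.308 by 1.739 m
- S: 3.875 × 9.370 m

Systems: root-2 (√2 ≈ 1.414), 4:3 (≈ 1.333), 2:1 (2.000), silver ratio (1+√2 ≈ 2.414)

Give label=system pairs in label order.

P = 6.377/3.204 ≈ 1.990 → 2:1 (2.000)
Q = 6.177/4.350 ≈ 1.420 → root-2 (1.414)
R = 1.739/1.308 ≈ 1.330 → 4:3 (1.333)
S = 9.370/3.875 ≈ 2.418 → silver ratio (2.414)

P=2:1, Q=root-2, R=4:3, S=silver ratio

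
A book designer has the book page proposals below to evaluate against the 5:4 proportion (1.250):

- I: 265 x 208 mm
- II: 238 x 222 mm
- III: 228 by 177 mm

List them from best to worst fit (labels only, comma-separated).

I, III, II

Ratios: I = 265 / 208 ≈ 1.274; II = 238 / 222 ≈ 1.072; III = 228 / 177 ≈ 1.288.
|Δ from 1.250|: I 0.024; II 0.178; III 0.038.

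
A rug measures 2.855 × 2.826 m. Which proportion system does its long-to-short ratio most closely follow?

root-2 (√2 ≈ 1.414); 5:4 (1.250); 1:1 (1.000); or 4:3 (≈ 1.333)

2.855/2.826 ≈ 1.010. Nearest candidates are 1:1 (1.000, off by 0.010) and 5:4 (1.250, off by 0.240).

1:1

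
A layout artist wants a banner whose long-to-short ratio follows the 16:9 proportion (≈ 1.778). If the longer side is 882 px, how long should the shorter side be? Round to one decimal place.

16:9 ≈ 1.77778.
Shorter side = 882 ÷ 1.77778 ≈ 496.124 → 496.1 px.

496.1 px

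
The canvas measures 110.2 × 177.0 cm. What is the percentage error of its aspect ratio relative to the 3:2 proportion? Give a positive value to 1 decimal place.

Ratio = 177.0 / 110.2 ≈ 1.6062.
Ideal 3:2 = 1.5000. |1.6062 − 1.5000| / 1.5000 ≈ 7.08% → 7.1%.

7.1%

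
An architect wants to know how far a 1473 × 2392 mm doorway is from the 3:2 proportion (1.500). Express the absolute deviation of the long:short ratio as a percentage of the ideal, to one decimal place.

Ratio = 2392 / 1473 ≈ 1.6239.
Ideal 3:2 = 1.5000. |1.6239 − 1.5000| / 1.5000 ≈ 8.26% → 8.3%.

8.3%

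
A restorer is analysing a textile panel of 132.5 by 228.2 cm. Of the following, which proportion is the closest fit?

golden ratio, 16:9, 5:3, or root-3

Ratio = 228.2 / 132.5 ≈ 1.722.
Distances: golden ratio 1.618 (Δ 0.104); 16:9 1.778 (Δ 0.056); 5:3 1.667 (Δ 0.055); root-3 1.732 (Δ 0.010).

root-3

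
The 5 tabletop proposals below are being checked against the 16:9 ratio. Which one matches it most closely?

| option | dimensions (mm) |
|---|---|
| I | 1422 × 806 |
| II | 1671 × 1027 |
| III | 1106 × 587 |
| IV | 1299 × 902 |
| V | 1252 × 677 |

Target 16:9 ≈ 1.778.
I: 1.764 (Δ0.014)  II: 1.627 (Δ0.151)  III: 1.884 (Δ0.106)  IV: 1.440 (Δ0.338)  V: 1.849 (Δ0.071)

I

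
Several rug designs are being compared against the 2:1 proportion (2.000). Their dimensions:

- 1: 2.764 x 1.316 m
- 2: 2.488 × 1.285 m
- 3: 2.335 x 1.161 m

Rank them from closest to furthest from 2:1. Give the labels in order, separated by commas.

1: 2.764/1.316 ≈ 2.100 → |2.100 − 2.000| = 0.100
2: 2.488/1.285 ≈ 1.936 → |1.936 − 2.000| = 0.064
3: 2.335/1.161 ≈ 2.011 → |2.011 − 2.000| = 0.011

3, 2, 1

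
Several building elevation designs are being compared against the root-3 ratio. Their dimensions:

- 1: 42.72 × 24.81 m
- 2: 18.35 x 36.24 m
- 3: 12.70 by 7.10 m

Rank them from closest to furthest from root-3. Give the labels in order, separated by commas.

1: 42.72/24.81 ≈ 1.722 → |1.722 − 1.732| = 0.010
2: 36.24/18.35 ≈ 1.975 → |1.975 − 1.732| = 0.243
3: 12.70/7.10 ≈ 1.789 → |1.789 − 1.732| = 0.057

1, 3, 2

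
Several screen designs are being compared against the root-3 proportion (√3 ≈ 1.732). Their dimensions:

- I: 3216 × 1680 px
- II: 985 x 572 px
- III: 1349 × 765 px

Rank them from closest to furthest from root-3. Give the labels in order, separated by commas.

Ratios: I = 3216 / 1680 ≈ 1.914; II = 985 / 572 ≈ 1.722; III = 1349 / 765 ≈ 1.763.
|Δ from 1.732|: I 0.182; II 0.010; III 0.031.

II, III, I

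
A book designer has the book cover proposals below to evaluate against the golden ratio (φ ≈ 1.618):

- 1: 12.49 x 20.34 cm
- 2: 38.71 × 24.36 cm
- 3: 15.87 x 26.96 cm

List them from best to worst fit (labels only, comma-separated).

1, 2, 3

1: 20.34/12.49 ≈ 1.629 → |1.629 − 1.618| = 0.011
2: 38.71/24.36 ≈ 1.589 → |1.589 − 1.618| = 0.029
3: 26.96/15.87 ≈ 1.699 → |1.699 − 1.618| = 0.081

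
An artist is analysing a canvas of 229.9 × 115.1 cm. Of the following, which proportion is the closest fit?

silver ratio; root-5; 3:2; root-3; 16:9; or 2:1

2:1

229.9/115.1 ≈ 1.997. Nearest candidates are 2:1 (2.000, off by 0.003) and 16:9 (1.778, off by 0.219).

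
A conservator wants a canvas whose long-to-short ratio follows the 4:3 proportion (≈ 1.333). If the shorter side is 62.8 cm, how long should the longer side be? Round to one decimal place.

83.7 cm

4:3 ≈ 1.33333.
Longer side = 62.8 × 1.33333 ≈ 83.733 → 83.7 cm.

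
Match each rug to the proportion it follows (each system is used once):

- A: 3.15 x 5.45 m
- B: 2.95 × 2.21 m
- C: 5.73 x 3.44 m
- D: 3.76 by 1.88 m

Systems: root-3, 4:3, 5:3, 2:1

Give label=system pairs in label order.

A = 5.45/3.15 ≈ 1.730 → root-3 (1.732)
B = 2.95/2.21 ≈ 1.335 → 4:3 (1.333)
C = 5.73/3.44 ≈ 1.666 → 5:3 (1.667)
D = 3.76/1.88 ≈ 2.000 → 2:1 (2.000)

A=root-3, B=4:3, C=5:3, D=2:1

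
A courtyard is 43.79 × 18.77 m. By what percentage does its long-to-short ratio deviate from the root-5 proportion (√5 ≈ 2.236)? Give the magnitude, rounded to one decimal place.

Ratio = 43.79 / 18.77 ≈ 2.3330.
Ideal root-5 ≈ 2.2361. |2.3330 − 2.2361| / 2.2361 ≈ 4.33% → 4.3%.

4.3%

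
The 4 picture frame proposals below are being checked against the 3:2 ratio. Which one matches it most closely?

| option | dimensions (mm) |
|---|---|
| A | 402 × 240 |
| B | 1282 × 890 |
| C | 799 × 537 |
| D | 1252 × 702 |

C

Target 3:2 ≈ 1.500.
A: 1.675 (Δ0.175)  B: 1.440 (Δ0.060)  C: 1.488 (Δ0.012)  D: 1.783 (Δ0.283)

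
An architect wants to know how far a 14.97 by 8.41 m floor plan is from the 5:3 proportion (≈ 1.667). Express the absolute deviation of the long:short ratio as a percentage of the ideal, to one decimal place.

6.8%

Ratio = 14.97 / 8.41 ≈ 1.7800.
Ideal 5:3 ≈ 1.6667. |1.7800 − 1.6667| / 1.6667 ≈ 6.80% → 6.8%.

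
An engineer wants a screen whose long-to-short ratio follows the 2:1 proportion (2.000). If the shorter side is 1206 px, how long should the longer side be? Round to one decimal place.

2412.0 px

2:1 = 2.00000.
Longer side = 1206 × 2.00000 ≈ 2412.000 → 2412.0 px.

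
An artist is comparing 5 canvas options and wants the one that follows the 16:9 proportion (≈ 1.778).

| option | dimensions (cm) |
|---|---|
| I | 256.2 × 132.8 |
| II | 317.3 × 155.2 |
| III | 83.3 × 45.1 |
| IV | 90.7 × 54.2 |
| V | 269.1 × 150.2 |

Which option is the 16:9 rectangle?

V

Target 16:9 ≈ 1.778.
I: 1.929 (Δ0.151)  II: 2.044 (Δ0.266)  III: 1.847 (Δ0.069)  IV: 1.673 (Δ0.105)  V: 1.792 (Δ0.014)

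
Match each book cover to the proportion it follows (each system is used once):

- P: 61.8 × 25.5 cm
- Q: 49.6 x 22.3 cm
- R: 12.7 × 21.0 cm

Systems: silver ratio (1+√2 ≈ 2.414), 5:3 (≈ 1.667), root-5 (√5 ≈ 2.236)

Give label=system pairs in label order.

P=silver ratio, Q=root-5, R=5:3

Ratios: P ≈ 2.424; Q ≈ 2.224; R ≈ 1.654.
Targets: silver ratio ≈ 2.414; 5:3 ≈ 1.667; root-5 ≈ 2.236.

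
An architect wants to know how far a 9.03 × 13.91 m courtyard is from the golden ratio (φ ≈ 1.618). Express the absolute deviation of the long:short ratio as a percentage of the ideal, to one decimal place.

Ratio = 13.91 / 9.03 ≈ 1.5404.
Ideal golden ratio ≈ 1.6180. |1.5404 − 1.6180| / 1.6180 ≈ 4.80% → 4.8%.

4.8%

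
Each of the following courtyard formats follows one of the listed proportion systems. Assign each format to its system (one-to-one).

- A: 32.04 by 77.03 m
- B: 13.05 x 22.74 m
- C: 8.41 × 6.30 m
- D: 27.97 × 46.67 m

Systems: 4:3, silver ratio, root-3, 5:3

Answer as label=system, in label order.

A=silver ratio, B=root-3, C=4:3, D=5:3

Ratios: A ≈ 2.404; B ≈ 1.743; C ≈ 1.335; D ≈ 1.669.
Targets: 4:3 ≈ 1.333; silver ratio ≈ 2.414; root-3 ≈ 1.732; 5:3 ≈ 1.667.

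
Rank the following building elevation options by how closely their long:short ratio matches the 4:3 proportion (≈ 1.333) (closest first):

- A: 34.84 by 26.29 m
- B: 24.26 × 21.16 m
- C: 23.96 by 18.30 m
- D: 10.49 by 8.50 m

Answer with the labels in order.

A, C, D, B

Ratios: A = 34.84 / 26.29 ≈ 1.325; B = 24.26 / 21.16 ≈ 1.147; C = 23.96 / 18.30 ≈ 1.309; D = 10.49 / 8.50 ≈ 1.234.
|Δ from 1.333|: A 0.008; B 0.186; C 0.024; D 0.099.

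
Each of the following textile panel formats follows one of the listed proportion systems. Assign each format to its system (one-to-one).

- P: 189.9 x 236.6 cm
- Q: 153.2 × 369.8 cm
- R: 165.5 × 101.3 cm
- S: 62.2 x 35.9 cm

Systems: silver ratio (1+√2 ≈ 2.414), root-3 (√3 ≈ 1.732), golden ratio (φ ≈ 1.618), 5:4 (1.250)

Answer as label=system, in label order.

P=5:4, Q=silver ratio, R=golden ratio, S=root-3

Ratios: P ≈ 1.246; Q ≈ 2.414; R ≈ 1.634; S ≈ 1.733.
Targets: silver ratio ≈ 2.414; root-3 ≈ 1.732; golden ratio ≈ 1.618; 5:4 ≈ 1.250.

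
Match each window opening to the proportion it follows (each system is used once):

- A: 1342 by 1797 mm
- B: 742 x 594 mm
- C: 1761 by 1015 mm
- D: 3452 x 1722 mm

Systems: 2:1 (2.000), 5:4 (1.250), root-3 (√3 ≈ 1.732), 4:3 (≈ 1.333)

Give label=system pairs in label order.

A = 1797/1342 ≈ 1.339 → 4:3 (1.333)
B = 742/594 ≈ 1.249 → 5:4 (1.250)
C = 1761/1015 ≈ 1.735 → root-3 (1.732)
D = 3452/1722 ≈ 2.005 → 2:1 (2.000)

A=4:3, B=5:4, C=root-3, D=2:1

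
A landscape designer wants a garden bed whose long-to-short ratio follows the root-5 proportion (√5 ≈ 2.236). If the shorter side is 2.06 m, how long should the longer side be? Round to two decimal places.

4.61 m

root-5 ≈ 2.23607.
Longer side = 2.06 × 2.23607 ≈ 4.6063 → 4.61 m.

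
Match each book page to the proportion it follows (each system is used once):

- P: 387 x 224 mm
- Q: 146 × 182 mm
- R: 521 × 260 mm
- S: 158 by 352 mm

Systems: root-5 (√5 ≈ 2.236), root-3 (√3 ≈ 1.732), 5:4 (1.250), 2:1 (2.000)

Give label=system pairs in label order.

P = 387/224 ≈ 1.728 → root-3 (1.732)
Q = 182/146 ≈ 1.247 → 5:4 (1.250)
R = 521/260 ≈ 2.004 → 2:1 (2.000)
S = 352/158 ≈ 2.228 → root-5 (2.236)

P=root-3, Q=5:4, R=2:1, S=root-5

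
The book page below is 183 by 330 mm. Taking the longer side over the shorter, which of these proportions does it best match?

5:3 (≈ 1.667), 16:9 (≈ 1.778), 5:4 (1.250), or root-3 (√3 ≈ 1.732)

16:9

Ratio = 330 / 183 ≈ 1.803.
Distances: 5:3 1.667 (Δ 0.136); 16:9 1.778 (Δ 0.025); 5:4 1.250 (Δ 0.553); root-3 1.732 (Δ 0.071).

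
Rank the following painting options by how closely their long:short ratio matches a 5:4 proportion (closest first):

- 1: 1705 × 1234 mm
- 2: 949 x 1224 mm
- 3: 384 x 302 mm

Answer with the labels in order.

1: 1705/1234 ≈ 1.382 → |1.382 − 1.250| = 0.132
2: 1224/949 ≈ 1.290 → |1.290 − 1.250| = 0.040
3: 384/302 ≈ 1.272 → |1.272 − 1.250| = 0.022

3, 2, 1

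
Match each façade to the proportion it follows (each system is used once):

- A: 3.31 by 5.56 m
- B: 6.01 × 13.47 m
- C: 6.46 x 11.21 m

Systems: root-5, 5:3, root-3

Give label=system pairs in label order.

A=5:3, B=root-5, C=root-3

A = 5.56/3.31 ≈ 1.680 → 5:3 (1.667)
B = 13.47/6.01 ≈ 2.241 → root-5 (2.236)
C = 11.21/6.46 ≈ 1.735 → root-3 (1.732)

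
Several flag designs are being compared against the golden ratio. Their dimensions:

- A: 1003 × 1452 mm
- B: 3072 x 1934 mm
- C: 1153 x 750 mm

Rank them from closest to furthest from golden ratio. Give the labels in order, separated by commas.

A: 1452/1003 ≈ 1.448 → |1.448 − 1.618| = 0.170
B: 3072/1934 ≈ 1.588 → |1.588 − 1.618| = 0.030
C: 1153/750 ≈ 1.537 → |1.537 − 1.618| = 0.081

B, C, A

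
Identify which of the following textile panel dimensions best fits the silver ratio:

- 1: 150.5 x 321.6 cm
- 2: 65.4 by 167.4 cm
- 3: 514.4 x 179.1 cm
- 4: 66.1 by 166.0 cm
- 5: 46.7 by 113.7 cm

5

Ratios (long/short): 1 ≈ 2.137; 2 ≈ 2.560; 3 ≈ 2.872; 4 ≈ 2.511; 5 ≈ 2.435.
silver ratio ≈ 2.414; option 5 is nearest (Δ 0.021).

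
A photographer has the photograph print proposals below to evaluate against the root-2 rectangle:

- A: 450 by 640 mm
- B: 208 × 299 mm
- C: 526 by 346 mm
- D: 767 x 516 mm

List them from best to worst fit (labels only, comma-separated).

A, B, D, C

A: 640/450 ≈ 1.422 → |1.422 − 1.414| = 0.008
B: 299/208 ≈ 1.438 → |1.438 − 1.414| = 0.024
C: 526/346 ≈ 1.520 → |1.520 − 1.414| = 0.106
D: 767/516 ≈ 1.486 → |1.486 − 1.414| = 0.072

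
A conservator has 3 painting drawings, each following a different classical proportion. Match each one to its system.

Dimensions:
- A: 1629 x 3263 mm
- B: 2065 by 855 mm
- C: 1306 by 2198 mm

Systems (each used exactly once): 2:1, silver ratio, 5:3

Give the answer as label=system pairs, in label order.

A = 3263/1629 ≈ 2.003 → 2:1 (2.000)
B = 2065/855 ≈ 2.415 → silver ratio (2.414)
C = 2198/1306 ≈ 1.683 → 5:3 (1.667)

A=2:1, B=silver ratio, C=5:3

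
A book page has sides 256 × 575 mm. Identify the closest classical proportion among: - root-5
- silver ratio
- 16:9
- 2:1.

575/256 ≈ 2.246. Nearest candidates are root-5 (2.236, off by 0.010) and silver ratio (2.414, off by 0.168).

root-5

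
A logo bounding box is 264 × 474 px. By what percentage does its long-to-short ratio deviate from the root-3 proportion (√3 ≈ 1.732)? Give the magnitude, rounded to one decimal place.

3.7%

Ratio = 474 / 264 ≈ 1.7955.
Ideal root-3 ≈ 1.7321. |1.7955 − 1.7321| / 1.7321 ≈ 3.66% → 3.7%.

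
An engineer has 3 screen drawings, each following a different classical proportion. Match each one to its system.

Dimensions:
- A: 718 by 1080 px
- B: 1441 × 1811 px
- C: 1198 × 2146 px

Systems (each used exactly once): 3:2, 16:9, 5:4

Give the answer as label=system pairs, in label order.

Ratios: A ≈ 1.504; B ≈ 1.257; C ≈ 1.791.
Targets: 3:2 ≈ 1.500; 16:9 ≈ 1.778; 5:4 ≈ 1.250.

A=3:2, B=5:4, C=16:9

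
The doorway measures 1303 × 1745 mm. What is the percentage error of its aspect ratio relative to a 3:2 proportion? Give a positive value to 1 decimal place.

10.7%

Ratio = 1745 / 1303 ≈ 1.3392.
Ideal 3:2 = 1.5000. |1.3392 − 1.5000| / 1.5000 ≈ 10.72% → 10.7%.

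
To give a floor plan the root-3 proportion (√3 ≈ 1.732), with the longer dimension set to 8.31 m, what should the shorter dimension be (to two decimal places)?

root-3 ≈ 1.73205.
Shorter side = 8.31 ÷ 1.73205 ≈ 4.7978 → 4.80 m.

4.80 m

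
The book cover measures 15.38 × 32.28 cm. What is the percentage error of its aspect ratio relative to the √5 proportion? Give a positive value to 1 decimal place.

6.1%

Ratio = 32.28 / 15.38 ≈ 2.0988.
Ideal root-5 ≈ 2.2361. |2.0988 − 2.2361| / 2.2361 ≈ 6.14% → 6.1%.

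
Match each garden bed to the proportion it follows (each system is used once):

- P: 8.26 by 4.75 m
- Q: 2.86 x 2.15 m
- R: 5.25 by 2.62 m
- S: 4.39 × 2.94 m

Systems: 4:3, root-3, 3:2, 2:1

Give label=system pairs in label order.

Ratios: P ≈ 1.739; Q ≈ 1.330; R ≈ 2.004; S ≈ 1.493.
Targets: 4:3 ≈ 1.333; root-3 ≈ 1.732; 3:2 ≈ 1.500; 2:1 ≈ 2.000.

P=root-3, Q=4:3, R=2:1, S=3:2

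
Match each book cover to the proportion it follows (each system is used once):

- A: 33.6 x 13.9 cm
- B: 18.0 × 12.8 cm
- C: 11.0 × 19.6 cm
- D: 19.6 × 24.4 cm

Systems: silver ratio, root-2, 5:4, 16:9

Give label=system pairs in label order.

A = 33.6/13.9 ≈ 2.417 → silver ratio (2.414)
B = 18.0/12.8 ≈ 1.406 → root-2 (1.414)
C = 19.6/11.0 ≈ 1.782 → 16:9 (1.778)
D = 24.4/19.6 ≈ 1.245 → 5:4 (1.250)

A=silver ratio, B=root-2, C=16:9, D=5:4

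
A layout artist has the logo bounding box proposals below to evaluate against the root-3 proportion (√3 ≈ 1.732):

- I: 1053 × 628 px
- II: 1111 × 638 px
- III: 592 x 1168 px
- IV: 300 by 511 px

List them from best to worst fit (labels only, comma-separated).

Ratios: I = 1053 / 628 ≈ 1.677; II = 1111 / 638 ≈ 1.741; III = 1168 / 592 ≈ 1.973; IV = 511 / 300 ≈ 1.703.
|Δ from 1.732|: I 0.055; II 0.009; III 0.241; IV 0.029.

II, IV, I, III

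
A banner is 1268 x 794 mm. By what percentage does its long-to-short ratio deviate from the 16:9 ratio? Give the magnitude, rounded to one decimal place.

Ratio = 1268 / 794 ≈ 1.5970.
Ideal 16:9 ≈ 1.7778. |1.5970 − 1.7778| / 1.7778 ≈ 10.17% → 10.2%.

10.2%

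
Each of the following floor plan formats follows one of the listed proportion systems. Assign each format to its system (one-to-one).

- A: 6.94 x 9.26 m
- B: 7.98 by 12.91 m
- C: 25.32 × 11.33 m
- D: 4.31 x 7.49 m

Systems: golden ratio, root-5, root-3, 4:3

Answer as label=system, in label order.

A=4:3, B=golden ratio, C=root-5, D=root-3

Ratios: A ≈ 1.334; B ≈ 1.618; C ≈ 2.235; D ≈ 1.738.
Targets: golden ratio ≈ 1.618; root-5 ≈ 2.236; root-3 ≈ 1.732; 4:3 ≈ 1.333.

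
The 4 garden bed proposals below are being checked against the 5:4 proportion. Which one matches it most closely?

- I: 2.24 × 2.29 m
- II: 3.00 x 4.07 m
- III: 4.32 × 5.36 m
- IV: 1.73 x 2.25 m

Ratios (long/short): I ≈ 1.022; II ≈ 1.357; III ≈ 1.241; IV ≈ 1.301.
5:4 ≈ 1.250; option III is nearest (Δ 0.009).

III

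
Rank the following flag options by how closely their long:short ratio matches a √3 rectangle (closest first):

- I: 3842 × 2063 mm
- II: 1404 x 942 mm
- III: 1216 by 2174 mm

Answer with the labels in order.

Ratios: I = 3842 / 2063 ≈ 1.862; II = 1404 / 942 ≈ 1.490; III = 2174 / 1216 ≈ 1.788.
|Δ from 1.732|: I 0.130; II 0.242; III 0.056.

III, I, II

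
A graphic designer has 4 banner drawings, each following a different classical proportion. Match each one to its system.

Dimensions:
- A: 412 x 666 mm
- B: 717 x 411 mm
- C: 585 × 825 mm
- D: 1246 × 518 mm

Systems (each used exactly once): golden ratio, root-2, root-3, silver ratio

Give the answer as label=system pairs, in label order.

Ratios: A ≈ 1.617; B ≈ 1.745; C ≈ 1.410; D ≈ 2.405.
Targets: golden ratio ≈ 1.618; root-2 ≈ 1.414; root-3 ≈ 1.732; silver ratio ≈ 2.414.

A=golden ratio, B=root-3, C=root-2, D=silver ratio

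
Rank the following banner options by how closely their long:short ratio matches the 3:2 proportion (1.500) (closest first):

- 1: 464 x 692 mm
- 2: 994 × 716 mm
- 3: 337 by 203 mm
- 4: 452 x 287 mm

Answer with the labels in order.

1: 692/464 ≈ 1.491 → |1.491 − 1.500| = 0.009
2: 994/716 ≈ 1.388 → |1.388 − 1.500| = 0.112
3: 337/203 ≈ 1.660 → |1.660 − 1.500| = 0.160
4: 452/287 ≈ 1.575 → |1.575 − 1.500| = 0.075

1, 4, 2, 3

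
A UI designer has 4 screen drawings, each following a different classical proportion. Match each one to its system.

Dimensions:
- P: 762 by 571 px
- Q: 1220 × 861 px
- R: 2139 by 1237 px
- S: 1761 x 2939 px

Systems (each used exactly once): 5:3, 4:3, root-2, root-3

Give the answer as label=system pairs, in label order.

P=4:3, Q=root-2, R=root-3, S=5:3

Ratios: P ≈ 1.335; Q ≈ 1.417; R ≈ 1.729; S ≈ 1.669.
Targets: 5:3 ≈ 1.667; 4:3 ≈ 1.333; root-2 ≈ 1.414; root-3 ≈ 1.732.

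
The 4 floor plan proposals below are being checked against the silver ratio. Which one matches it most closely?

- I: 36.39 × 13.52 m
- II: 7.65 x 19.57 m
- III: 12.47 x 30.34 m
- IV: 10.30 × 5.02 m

III

Target silver ratio ≈ 2.414.
I: 2.692 (Δ0.278)  II: 2.558 (Δ0.144)  III: 2.433 (Δ0.019)  IV: 2.052 (Δ0.362)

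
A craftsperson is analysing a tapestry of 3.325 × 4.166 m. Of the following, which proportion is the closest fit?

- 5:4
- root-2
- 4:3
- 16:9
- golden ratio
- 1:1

4.166/3.325 ≈ 1.253. Nearest candidates are 5:4 (1.250, off by 0.003) and 4:3 (1.333, off by 0.080).

5:4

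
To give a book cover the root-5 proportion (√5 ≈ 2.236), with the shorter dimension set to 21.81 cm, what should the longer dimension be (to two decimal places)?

root-5 ≈ 2.23607.
Longer side = 21.81 × 2.23607 ≈ 48.7687 → 48.77 cm.

48.77 cm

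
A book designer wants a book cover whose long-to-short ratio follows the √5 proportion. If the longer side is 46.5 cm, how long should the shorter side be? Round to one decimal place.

root-5 ≈ 2.23607.
Shorter side = 46.5 ÷ 2.23607 ≈ 20.795 → 20.8 cm.

20.8 cm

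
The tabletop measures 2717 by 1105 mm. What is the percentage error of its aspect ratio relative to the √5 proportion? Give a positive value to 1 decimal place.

Ratio = 2717 / 1105 ≈ 2.4588.
Ideal root-5 ≈ 2.2361. |2.4588 − 2.2361| / 2.2361 ≈ 9.96% → 10.0%.

10.0%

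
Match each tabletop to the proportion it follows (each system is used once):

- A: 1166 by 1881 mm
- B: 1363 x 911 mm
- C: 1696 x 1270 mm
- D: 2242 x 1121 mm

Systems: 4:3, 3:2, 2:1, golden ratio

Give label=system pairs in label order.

A = 1881/1166 ≈ 1.613 → golden ratio (1.618)
B = 1363/911 ≈ 1.496 → 3:2 (1.500)
C = 1696/1270 ≈ 1.335 → 4:3 (1.333)
D = 2242/1121 ≈ 2.000 → 2:1 (2.000)

A=golden ratio, B=3:2, C=4:3, D=2:1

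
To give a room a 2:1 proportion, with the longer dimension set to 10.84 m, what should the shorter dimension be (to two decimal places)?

2:1 = 2.00000.
Shorter side = 10.84 ÷ 2.00000 ≈ 5.4200 → 5.42 m.

5.42 m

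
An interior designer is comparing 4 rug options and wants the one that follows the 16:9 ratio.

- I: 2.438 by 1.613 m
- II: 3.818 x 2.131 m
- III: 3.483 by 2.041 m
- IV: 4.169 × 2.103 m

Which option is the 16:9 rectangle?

Ratios (long/short): I ≈ 1.511; II ≈ 1.792; III ≈ 1.707; IV ≈ 1.982.
16:9 ≈ 1.778; option II is nearest (Δ 0.014).

II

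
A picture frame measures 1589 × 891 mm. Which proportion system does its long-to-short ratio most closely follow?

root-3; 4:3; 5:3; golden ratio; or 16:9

16:9

1589/891 ≈ 1.783. Nearest candidates are 16:9 (1.778, off by 0.005) and root-3 (1.732, off by 0.051).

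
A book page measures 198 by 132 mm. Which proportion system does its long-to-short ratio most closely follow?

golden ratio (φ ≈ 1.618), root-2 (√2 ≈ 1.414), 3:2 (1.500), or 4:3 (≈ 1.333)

3:2

198/132 ≈ 1.500. Nearest candidates are 3:2 (1.500, off by 0.000) and root-2 (1.414, off by 0.086).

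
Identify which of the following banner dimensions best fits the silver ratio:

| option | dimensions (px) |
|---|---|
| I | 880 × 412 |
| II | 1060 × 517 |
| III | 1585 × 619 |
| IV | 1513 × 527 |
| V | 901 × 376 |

V

Target silver ratio ≈ 2.414.
I: 2.136 (Δ0.278)  II: 2.050 (Δ0.364)  III: 2.561 (Δ0.147)  IV: 2.871 (Δ0.457)  V: 2.396 (Δ0.018)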